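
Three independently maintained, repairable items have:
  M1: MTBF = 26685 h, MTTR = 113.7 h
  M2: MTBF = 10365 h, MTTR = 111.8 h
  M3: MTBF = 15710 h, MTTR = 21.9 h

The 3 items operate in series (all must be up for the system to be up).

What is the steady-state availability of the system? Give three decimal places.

A(M1) = MTBF/(MTBF+MTTR) = 26685/(26685+113.7) = 0.995757
A(M2) = MTBF/(MTBF+MTTR) = 10365/(10365+111.8) = 0.989329
A(M3) = MTBF/(MTBF+MTTR) = 15710/(15710+21.9) = 0.998608
Series availability: 0.995757 × 0.989329 × 0.998608 = 0.984

0.984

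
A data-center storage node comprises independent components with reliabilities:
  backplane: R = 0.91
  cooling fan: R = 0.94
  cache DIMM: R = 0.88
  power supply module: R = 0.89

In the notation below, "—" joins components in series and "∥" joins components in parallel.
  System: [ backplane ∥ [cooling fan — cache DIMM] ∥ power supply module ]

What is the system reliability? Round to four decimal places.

0.9983

Series (cooling fan and cache DIMM): 0.940000 × 0.880000 = 0.827200
Parallel (backplane, [0.827200], and power supply module): 1 − (1 − 0.910000)(1 − 0.827200)(1 − 0.890000) = 0.9983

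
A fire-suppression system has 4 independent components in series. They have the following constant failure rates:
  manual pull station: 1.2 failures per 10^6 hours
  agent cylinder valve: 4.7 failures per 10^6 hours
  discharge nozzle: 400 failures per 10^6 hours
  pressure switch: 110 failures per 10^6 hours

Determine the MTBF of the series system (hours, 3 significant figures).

Series of exponential components: λ_sys = Σ λ_i
λ_sys = 0.0000012 + 0.0000047 + 0.00040 + 0.00011 = 5.1590e-04 /h
MTBF = 1 / λ_sys = 1940 h

1940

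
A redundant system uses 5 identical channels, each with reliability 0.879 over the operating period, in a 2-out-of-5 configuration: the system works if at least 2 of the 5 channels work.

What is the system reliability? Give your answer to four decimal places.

0.9990

R = Σ_{i=2}^{5} C(5,i) p^i (1−p)^{5−i} with p = 0.879
C(5,2)·0.879^2·0.121^3 = 0.013688
C(5,3)·0.879^3·0.121^2 = 0.099435
C(5,4)·0.879^4·0.121^1 = 0.361169
C(5,5)·0.879^5·0.121^0 = 0.524740
Sum = 0.9990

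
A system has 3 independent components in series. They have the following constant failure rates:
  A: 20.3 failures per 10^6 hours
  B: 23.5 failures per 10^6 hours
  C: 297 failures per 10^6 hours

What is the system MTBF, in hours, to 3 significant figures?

Series of exponential components: λ_sys = Σ λ_i
λ_sys = 0.0000203 + 0.0000235 + 0.000297 = 3.4080e-04 /h
MTBF = 1 / λ_sys = 2930 h

2930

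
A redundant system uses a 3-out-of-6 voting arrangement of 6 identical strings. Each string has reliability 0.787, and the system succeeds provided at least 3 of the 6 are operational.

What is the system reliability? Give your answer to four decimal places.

R = Σ_{i=3}^{6} C(6,i) p^i (1−p)^{6−i} with p = 0.787
C(6,3)·0.787^3·0.213^3 = 0.094209
C(6,4)·0.787^4·0.213^2 = 0.261065
C(6,5)·0.787^5·0.213^1 = 0.385838
C(6,6)·0.787^6·0.213^0 = 0.237601
Sum = 0.9787

0.9787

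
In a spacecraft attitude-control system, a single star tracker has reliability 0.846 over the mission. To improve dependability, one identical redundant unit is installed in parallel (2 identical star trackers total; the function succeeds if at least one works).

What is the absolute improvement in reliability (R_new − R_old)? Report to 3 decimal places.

0.130

R_before = 0.846
R_after = 1 − (1 − 0.846)^2 = 0.976
ΔR = 0.976 − 0.846 = 0.130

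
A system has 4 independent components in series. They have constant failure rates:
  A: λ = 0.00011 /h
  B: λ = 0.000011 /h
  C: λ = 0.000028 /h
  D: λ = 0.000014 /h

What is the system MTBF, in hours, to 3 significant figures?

Series of exponential components: λ_sys = Σ λ_i
λ_sys = 0.00011 + 0.000011 + 0.000028 + 0.000014 = 1.6300e-04 /h
MTBF = 1 / λ_sys = 6130 h

6130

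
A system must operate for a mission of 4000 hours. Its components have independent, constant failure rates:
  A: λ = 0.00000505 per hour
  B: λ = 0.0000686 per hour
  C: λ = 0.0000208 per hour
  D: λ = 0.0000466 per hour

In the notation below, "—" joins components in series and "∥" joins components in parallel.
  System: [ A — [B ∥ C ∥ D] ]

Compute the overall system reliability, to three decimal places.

0.977

R(A) = exp(−0.00000505 × 4000) = 0.98000
R(B) = exp(−0.0000686 × 4000) = 0.76003
R(C) = exp(−0.0000208 × 4000) = 0.92017
R(D) = exp(−0.0000466 × 4000) = 0.82994
Parallel (B, C, and D): 1 − (1 − 0.76003)(1 − 0.92017)(1 − 0.82994) = 0.99674
Series (A and [0.99674]): 0.98000 × 0.99674 = 0.977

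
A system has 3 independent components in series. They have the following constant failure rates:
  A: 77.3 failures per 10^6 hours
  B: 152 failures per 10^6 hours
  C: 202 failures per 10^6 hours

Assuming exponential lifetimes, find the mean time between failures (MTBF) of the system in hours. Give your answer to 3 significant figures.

Series of exponential components: λ_sys = Σ λ_i
λ_sys = 0.0000773 + 0.000152 + 0.000202 = 4.3130e-04 /h
MTBF = 1 / λ_sys = 2320 h

2320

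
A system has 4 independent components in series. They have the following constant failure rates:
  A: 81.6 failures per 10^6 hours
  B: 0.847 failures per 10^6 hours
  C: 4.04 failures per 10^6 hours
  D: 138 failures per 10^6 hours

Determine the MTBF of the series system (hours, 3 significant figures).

4450

Series of exponential components: λ_sys = Σ λ_i
λ_sys = 0.0000816 + 0.000000847 + 0.00000404 + 0.000138 = 2.2449e-04 /h
MTBF = 1 / λ_sys = 4450 h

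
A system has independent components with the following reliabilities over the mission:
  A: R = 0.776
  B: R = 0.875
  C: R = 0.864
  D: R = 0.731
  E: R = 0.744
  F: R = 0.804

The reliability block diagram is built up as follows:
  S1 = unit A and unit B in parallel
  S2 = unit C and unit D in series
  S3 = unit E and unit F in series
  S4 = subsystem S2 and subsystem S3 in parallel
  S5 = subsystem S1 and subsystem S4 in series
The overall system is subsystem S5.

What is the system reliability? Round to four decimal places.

Parallel (A and B): 1 − (1 − 0.776000)(1 − 0.875000) = 0.972000
Series (C and D): 0.864000 × 0.731000 = 0.631584
Series (E and F): 0.744000 × 0.804000 = 0.598176
Parallel ([0.631584] and [0.598176]): 1 − (1 − 0.631584)(1 − 0.598176) = 0.851962
Series ([0.972000] and [0.851962]): 0.972000 × 0.851962 = 0.8281

0.8281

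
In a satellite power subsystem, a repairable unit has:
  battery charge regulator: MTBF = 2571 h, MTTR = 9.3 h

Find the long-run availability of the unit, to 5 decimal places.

0.99640

A(battery charge regulator) = MTBF/(MTBF+MTTR) = 2571/(2571+9.3) = 0.99640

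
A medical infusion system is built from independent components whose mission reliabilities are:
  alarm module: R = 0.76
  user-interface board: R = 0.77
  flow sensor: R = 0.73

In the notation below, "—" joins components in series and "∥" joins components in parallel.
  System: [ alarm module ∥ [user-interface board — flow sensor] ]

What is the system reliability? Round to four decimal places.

Series (user-interface board and flow sensor): 0.770000 × 0.730000 = 0.562100
Parallel (alarm module and [0.562100]): 1 − (1 − 0.760000)(1 − 0.562100) = 0.8949

0.8949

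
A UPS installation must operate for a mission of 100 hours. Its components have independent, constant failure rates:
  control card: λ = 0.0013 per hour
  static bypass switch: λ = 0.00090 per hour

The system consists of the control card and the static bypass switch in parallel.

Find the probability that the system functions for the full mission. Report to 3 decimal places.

0.990

R(control card) = exp(−0.0013 × 100) = 0.87810
R(static bypass switch) = exp(−0.00090 × 100) = 0.91393
Parallel (control card and static bypass switch): 1 − (1 − 0.87810)(1 − 0.91393) = 0.990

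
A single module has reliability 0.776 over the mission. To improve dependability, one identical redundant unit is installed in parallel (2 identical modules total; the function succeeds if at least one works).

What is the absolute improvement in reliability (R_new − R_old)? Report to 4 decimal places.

0.1738

R_before = 0.776
R_after = 1 − (1 − 0.776)^2 = 0.9498
ΔR = 0.9498 − 0.776 = 0.1738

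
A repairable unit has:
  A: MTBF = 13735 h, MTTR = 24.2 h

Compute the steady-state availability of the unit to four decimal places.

0.9982

A(A) = MTBF/(MTBF+MTTR) = 13735/(13735+24.2) = 0.9982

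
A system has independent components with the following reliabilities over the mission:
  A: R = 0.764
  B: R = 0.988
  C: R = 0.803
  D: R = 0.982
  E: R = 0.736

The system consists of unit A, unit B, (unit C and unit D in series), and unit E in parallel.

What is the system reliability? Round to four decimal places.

0.9998

Series (C and D): 0.803000 × 0.982000 = 0.788546
Parallel (A, B, [0.788546], and E): 1 − (1 − 0.764000)(1 − 0.988000)(1 − 0.788546)(1 − 0.736000) = 0.9998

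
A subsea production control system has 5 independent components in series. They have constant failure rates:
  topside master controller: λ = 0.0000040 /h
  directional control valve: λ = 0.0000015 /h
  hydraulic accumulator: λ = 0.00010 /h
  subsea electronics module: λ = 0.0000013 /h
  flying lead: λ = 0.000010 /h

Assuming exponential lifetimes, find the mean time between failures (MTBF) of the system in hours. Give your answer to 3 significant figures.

8560

Series of exponential components: λ_sys = Σ λ_i
λ_sys = 0.0000040 + 0.0000015 + 0.00010 + 0.0000013 + 0.000010 = 1.1680e-04 /h
MTBF = 1 / λ_sys = 8560 h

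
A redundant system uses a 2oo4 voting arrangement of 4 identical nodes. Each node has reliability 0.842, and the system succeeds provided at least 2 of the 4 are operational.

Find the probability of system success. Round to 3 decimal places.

R = Σ_{i=2}^{4} C(4,i) p^i (1−p)^{4−i} with p = 0.842
C(4,2)·0.842^2·0.158^2 = 0.10619
C(4,3)·0.842^3·0.158^1 = 0.37727
C(4,4)·0.842^4·0.158^0 = 0.50263
Sum = 0.986

0.986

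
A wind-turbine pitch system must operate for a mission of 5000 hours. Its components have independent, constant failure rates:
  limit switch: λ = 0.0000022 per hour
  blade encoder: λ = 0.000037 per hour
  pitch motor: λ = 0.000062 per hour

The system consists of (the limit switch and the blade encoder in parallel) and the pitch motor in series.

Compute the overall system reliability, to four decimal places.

R(limit switch) = exp(−0.0000022 × 5000) = 0.989060
R(blade encoder) = exp(−0.000037 × 5000) = 0.831104
R(pitch motor) = exp(−0.000062 × 5000) = 0.733447
Parallel (limit switch and blade encoder): 1 − (1 − 0.989060)(1 − 0.831104) = 0.998152
Series ([0.998152] and pitch motor): 0.998152 × 0.733447 = 0.7321

0.7321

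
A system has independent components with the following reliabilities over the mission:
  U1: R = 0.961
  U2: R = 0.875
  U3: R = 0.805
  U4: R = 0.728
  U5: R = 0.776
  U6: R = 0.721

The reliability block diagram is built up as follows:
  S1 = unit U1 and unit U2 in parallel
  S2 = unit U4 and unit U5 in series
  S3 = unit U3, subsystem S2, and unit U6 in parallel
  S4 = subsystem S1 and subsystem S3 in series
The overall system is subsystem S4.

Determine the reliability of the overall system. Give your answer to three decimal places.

0.972

Parallel (U1 and U2): 1 − (1 − 0.96100)(1 − 0.87500) = 0.99513
Series (U4 and U5): 0.72800 × 0.77600 = 0.56493
Parallel (U3, [0.56493], and U6): 1 − (1 − 0.80500)(1 − 0.56493)(1 − 0.72100) = 0.97633
Series ([0.99513] and [0.97633]): 0.99513 × 0.97633 = 0.972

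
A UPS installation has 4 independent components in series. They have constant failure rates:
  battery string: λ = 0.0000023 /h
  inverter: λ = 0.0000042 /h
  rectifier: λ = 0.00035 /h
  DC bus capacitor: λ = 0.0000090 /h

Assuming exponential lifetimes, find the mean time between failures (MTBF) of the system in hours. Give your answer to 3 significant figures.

2740

Series of exponential components: λ_sys = Σ λ_i
λ_sys = 0.0000023 + 0.0000042 + 0.00035 + 0.0000090 = 3.6550e-04 /h
MTBF = 1 / λ_sys = 2740 h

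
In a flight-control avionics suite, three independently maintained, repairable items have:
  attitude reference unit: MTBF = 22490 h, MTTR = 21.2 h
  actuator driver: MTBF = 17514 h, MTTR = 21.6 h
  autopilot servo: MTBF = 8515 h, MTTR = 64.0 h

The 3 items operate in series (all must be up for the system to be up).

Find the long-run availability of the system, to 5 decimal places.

A(attitude reference unit) = MTBF/(MTBF+MTTR) = 22490/(22490+21.2) = 0.999058
A(actuator driver) = MTBF/(MTBF+MTTR) = 17514/(17514+21.6) = 0.998768
A(autopilot servo) = MTBF/(MTBF+MTTR) = 8515/(8515+64.0) = 0.992540
Series availability: 0.999058 × 0.998768 × 0.992540 = 0.99038

0.99038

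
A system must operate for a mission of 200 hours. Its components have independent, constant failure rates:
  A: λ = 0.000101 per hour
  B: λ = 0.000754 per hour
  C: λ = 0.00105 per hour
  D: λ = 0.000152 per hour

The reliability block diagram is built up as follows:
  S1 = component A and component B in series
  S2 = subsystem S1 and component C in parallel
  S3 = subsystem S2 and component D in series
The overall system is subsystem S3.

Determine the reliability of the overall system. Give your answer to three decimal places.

R(A) = exp(−0.000101 × 200) = 0.98000
R(B) = exp(−0.000754 × 200) = 0.86002
R(C) = exp(−0.00105 × 200) = 0.81058
R(D) = exp(−0.000152 × 200) = 0.97006
Series (A and B): 0.98000 × 0.86002 = 0.84282
Parallel ([0.84282] and C): 1 − (1 − 0.84282)(1 − 0.81058) = 0.97023
Series ([0.97023] and D): 0.97023 × 0.97006 = 0.941

0.941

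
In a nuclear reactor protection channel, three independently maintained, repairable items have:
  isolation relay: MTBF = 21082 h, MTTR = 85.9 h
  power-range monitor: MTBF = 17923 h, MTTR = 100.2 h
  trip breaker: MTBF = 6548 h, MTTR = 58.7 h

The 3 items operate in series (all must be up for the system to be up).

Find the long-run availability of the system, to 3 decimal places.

A(isolation relay) = MTBF/(MTBF+MTTR) = 21082/(21082+85.9) = 0.995942
A(power-range monitor) = MTBF/(MTBF+MTTR) = 17923/(17923+100.2) = 0.994440
A(trip breaker) = MTBF/(MTBF+MTTR) = 6548/(6548+58.7) = 0.991115
Series availability: 0.995942 × 0.994440 × 0.991115 = 0.982

0.982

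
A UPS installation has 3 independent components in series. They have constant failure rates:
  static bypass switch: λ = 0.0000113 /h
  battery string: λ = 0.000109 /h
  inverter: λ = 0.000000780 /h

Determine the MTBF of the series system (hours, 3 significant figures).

Series of exponential components: λ_sys = Σ λ_i
λ_sys = 0.0000113 + 0.000109 + 0.000000780 = 1.2108e-04 /h
MTBF = 1 / λ_sys = 8260 h

8260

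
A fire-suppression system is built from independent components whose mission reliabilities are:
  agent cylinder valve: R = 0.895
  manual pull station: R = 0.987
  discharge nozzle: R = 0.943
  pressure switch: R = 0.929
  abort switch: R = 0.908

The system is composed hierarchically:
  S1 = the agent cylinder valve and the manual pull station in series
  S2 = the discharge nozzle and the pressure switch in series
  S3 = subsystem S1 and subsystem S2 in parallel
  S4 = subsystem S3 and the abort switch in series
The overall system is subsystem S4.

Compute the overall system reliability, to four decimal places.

Series (agent cylinder valve and manual pull station): 0.895000 × 0.987000 = 0.883365
Series (discharge nozzle and pressure switch): 0.943000 × 0.929000 = 0.876047
Parallel ([0.883365] and [0.876047]): 1 − (1 − 0.883365)(1 − 0.876047) = 0.985543
Series ([0.985543] and abort switch): 0.985543 × 0.908000 = 0.8949

0.8949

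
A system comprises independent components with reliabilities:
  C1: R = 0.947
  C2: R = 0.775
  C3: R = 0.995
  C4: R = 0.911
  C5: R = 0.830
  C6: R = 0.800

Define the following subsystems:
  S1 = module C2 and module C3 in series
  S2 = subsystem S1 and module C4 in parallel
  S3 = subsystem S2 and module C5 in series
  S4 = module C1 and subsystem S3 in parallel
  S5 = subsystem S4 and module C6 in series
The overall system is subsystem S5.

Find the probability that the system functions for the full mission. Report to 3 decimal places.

0.792

Series (C2 and C3): 0.77500 × 0.99500 = 0.77113
Parallel ([0.77113] and C4): 1 − (1 − 0.77113)(1 − 0.91100) = 0.97963
Series ([0.97963] and C5): 0.97963 × 0.83000 = 0.81309
Parallel (C1 and [0.81309]): 1 − (1 − 0.94700)(1 − 0.81309) = 0.99009
Series ([0.99009] and C6): 0.99009 × 0.80000 = 0.792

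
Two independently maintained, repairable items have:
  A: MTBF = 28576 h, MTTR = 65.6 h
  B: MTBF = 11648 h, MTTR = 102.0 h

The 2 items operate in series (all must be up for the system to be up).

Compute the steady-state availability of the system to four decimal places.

0.9890

A(A) = MTBF/(MTBF+MTTR) = 28576/(28576+65.6) = 0.997710
A(B) = MTBF/(MTBF+MTTR) = 11648/(11648+102.0) = 0.991319
Series availability: 0.997710 × 0.991319 = 0.9890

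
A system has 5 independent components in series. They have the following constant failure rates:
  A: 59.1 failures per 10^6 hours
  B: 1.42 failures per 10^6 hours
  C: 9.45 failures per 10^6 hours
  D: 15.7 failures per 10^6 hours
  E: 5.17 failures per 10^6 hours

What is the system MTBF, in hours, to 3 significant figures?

Series of exponential components: λ_sys = Σ λ_i
λ_sys = 0.0000591 + 0.00000142 + 0.00000945 + 0.0000157 + 0.00000517 = 9.0840e-05 /h
MTBF = 1 / λ_sys = 11000 h

11000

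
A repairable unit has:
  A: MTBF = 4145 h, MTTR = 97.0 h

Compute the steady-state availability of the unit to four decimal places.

A(A) = MTBF/(MTBF+MTTR) = 4145/(4145+97.0) = 0.9771

0.9771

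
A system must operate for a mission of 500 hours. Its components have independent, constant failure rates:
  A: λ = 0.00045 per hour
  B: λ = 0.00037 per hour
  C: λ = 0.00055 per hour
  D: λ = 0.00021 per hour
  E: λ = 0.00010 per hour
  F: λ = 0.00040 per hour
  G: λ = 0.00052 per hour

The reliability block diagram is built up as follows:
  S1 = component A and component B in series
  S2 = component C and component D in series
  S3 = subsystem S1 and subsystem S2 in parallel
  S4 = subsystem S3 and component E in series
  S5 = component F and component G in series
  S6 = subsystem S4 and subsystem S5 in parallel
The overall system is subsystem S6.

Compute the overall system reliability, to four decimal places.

R(A) = exp(−0.00045 × 500) = 0.798516
R(B) = exp(−0.00037 × 500) = 0.831104
R(C) = exp(−0.00055 × 500) = 0.759572
R(D) = exp(−0.00021 × 500) = 0.900325
R(E) = exp(−0.00010 × 500) = 0.951229
R(F) = exp(−0.00040 × 500) = 0.818731
R(G) = exp(−0.00052 × 500) = 0.771052
Series (A and B): 0.798516 × 0.831104 = 0.663650
Series (C and D): 0.759572 × 0.900325 = 0.683862
Parallel ([0.663650] and [0.683862]): 1 − (1 − 0.663650)(1 − 0.683862) = 0.893667
Series ([0.893667] and E): 0.893667 × 0.951229 = 0.850082
Series (F and G): 0.818731 × 0.771052 = 0.631284
Parallel ([0.850082] and [0.631284]): 1 − (1 − 0.850082)(1 − 0.631284) = 0.9447

0.9447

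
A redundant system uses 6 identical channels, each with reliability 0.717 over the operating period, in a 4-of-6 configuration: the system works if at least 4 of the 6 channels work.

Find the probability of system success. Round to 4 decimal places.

0.7751

R = Σ_{i=4}^{6} C(6,i) p^i (1−p)^{6−i} with p = 0.717
C(6,4)·0.717^4·0.283^2 = 0.317498
C(6,5)·0.717^5·0.283^1 = 0.321761
C(6,6)·0.717^6·0.283^0 = 0.135867
Sum = 0.7751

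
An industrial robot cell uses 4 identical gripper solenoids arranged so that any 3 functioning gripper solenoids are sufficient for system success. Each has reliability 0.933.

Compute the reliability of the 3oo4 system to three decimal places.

R = Σ_{i=3}^{4} C(4,i) p^i (1−p)^{4−i} with p = 0.933
C(4,3)·0.933^3·0.067^1 = 0.21766
C(4,4)·0.933^4·0.067^0 = 0.75775
Sum = 0.975

0.975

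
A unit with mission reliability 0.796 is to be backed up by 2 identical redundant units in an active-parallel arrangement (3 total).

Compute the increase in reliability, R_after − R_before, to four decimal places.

0.1955

R_before = 0.796
R_after = 1 − (1 − 0.796)^3 = 0.9915
ΔR = 0.9915 − 0.796 = 0.1955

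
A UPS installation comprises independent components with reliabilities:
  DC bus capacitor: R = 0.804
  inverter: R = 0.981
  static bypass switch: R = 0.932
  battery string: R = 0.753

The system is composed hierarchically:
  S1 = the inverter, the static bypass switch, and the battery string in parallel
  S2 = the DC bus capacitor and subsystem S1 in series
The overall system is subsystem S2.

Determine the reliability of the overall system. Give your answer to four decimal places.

Parallel (inverter, static bypass switch, and battery string): 1 − (1 − 0.981000)(1 − 0.932000)(1 − 0.753000) = 0.999681
Series (DC bus capacitor and [0.999681]): 0.804000 × 0.999681 = 0.8037

0.8037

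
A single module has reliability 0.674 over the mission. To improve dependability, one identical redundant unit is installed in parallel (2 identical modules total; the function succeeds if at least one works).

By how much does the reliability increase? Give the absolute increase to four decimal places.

0.2197

R_before = 0.674
R_after = 1 − (1 − 0.674)^2 = 0.8937
ΔR = 0.8937 − 0.674 = 0.2197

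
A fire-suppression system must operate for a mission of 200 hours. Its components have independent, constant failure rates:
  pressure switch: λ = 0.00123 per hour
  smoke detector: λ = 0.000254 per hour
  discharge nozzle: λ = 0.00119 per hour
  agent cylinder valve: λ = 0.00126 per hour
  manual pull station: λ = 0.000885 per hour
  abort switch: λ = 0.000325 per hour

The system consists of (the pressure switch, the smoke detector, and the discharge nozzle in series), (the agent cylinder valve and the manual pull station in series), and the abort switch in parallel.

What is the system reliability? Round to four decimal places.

0.9909

R(pressure switch) = exp(−0.00123 × 200) = 0.781922
R(smoke detector) = exp(−0.000254 × 200) = 0.950469
R(discharge nozzle) = exp(−0.00119 × 200) = 0.788203
R(agent cylinder valve) = exp(−0.00126 × 200) = 0.777245
R(manual pull station) = exp(−0.000885 × 200) = 0.837780
R(abort switch) = exp(−0.000325 × 200) = 0.937067
Series (pressure switch, smoke detector, and discharge nozzle): 0.781922 × 0.950469 × 0.788203 = 0.585787
Series (agent cylinder valve and manual pull station): 0.777245 × 0.837780 = 0.651160
Parallel ([0.585787], [0.651160], and abort switch): 1 − (1 − 0.585787)(1 − 0.651160)(1 − 0.937067) = 0.9909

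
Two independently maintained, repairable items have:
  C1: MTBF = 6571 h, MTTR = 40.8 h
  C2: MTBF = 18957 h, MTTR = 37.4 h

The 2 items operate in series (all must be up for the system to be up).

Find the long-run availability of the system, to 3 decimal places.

A(C1) = MTBF/(MTBF+MTTR) = 6571/(6571+40.8) = 0.993829
A(C2) = MTBF/(MTBF+MTTR) = 18957/(18957+37.4) = 0.998031
Series availability: 0.993829 × 0.998031 = 0.992

0.992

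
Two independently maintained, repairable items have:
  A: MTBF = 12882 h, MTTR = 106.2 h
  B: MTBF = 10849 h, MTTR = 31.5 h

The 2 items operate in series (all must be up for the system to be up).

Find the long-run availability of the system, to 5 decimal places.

A(A) = MTBF/(MTBF+MTTR) = 12882/(12882+106.2) = 0.991823
A(B) = MTBF/(MTBF+MTTR) = 10849/(10849+31.5) = 0.997105
Series availability: 0.991823 × 0.997105 = 0.98895

0.98895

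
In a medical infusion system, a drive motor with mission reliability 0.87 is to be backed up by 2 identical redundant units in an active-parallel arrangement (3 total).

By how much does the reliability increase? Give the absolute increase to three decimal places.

0.128

R_before = 0.87
R_after = 1 − (1 − 0.87)^3 = 0.998
ΔR = 0.998 − 0.87 = 0.128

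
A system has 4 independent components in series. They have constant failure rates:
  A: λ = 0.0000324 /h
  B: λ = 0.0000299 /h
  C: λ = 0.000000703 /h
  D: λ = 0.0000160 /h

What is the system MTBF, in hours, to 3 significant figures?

12700

Series of exponential components: λ_sys = Σ λ_i
λ_sys = 0.0000324 + 0.0000299 + 0.000000703 + 0.0000160 = 7.9003e-05 /h
MTBF = 1 / λ_sys = 12700 h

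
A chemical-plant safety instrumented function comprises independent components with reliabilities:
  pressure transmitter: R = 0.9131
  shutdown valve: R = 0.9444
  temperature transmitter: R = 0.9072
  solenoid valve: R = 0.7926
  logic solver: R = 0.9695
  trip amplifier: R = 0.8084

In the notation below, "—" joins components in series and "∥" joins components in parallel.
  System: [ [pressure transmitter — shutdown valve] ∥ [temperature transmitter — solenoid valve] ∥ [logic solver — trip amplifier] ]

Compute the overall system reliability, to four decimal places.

0.9916

Series (pressure transmitter and shutdown valve): 0.913100 × 0.944400 = 0.862332
Series (temperature transmitter and solenoid valve): 0.907200 × 0.792600 = 0.719047
Series (logic solver and trip amplifier): 0.969500 × 0.808400 = 0.783744
Parallel ([0.862332], [0.719047], and [0.783744]): 1 − (1 − 0.862332)(1 − 0.719047)(1 − 0.783744) = 0.9916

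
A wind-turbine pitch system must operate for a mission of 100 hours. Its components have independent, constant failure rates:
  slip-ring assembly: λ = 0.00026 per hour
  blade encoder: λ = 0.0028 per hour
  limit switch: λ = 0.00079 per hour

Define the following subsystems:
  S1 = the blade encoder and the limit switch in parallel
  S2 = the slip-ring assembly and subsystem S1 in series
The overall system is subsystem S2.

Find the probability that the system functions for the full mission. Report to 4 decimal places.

R(slip-ring assembly) = exp(−0.00026 × 100) = 0.974335
R(blade encoder) = exp(−0.0028 × 100) = 0.755784
R(limit switch) = exp(−0.00079 × 100) = 0.924040
Parallel (blade encoder and limit switch): 1 − (1 − 0.755784)(1 − 0.924040) = 0.981449
Series (slip-ring assembly and [0.981449]): 0.974335 × 0.981449 = 0.9563

0.9563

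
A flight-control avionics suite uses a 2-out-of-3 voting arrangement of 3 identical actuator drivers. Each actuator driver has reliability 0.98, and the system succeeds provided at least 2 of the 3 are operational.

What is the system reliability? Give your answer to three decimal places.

0.999

R = Σ_{i=2}^{3} C(3,i) p^i (1−p)^{3−i} with p = 0.98
C(3,2)·0.98^2·0.02^1 = 0.05762
C(3,3)·0.98^3·0.02^0 = 0.94119
Sum = 0.999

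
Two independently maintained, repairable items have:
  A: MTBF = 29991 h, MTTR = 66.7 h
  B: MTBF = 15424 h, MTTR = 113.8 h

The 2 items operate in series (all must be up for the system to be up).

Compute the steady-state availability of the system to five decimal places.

0.99047

A(A) = MTBF/(MTBF+MTTR) = 29991/(29991+66.7) = 0.997781
A(B) = MTBF/(MTBF+MTTR) = 15424/(15424+113.8) = 0.992676
Series availability: 0.997781 × 0.992676 = 0.99047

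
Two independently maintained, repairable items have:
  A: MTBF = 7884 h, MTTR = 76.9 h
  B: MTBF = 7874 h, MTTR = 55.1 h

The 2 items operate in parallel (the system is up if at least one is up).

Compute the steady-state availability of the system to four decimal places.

A(A) = MTBF/(MTBF+MTTR) = 7884/(7884+76.9) = 0.990340
A(B) = MTBF/(MTBF+MTTR) = 7874/(7874+55.1) = 0.993051
Parallel availability: 1 − (1 − 0.990340)(1 − 0.993051) = 0.9999

0.9999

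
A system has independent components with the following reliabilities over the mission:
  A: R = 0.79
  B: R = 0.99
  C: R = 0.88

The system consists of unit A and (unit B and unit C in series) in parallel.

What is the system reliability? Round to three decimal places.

Series (B and C): 0.99000 × 0.88000 = 0.87120
Parallel (A and [0.87120]): 1 − (1 − 0.79000)(1 − 0.87120) = 0.973

0.973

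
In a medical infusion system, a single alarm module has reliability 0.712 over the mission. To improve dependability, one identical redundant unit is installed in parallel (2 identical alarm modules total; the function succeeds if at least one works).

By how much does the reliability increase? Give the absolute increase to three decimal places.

R_before = 0.712
R_after = 1 − (1 − 0.712)^2 = 0.917
ΔR = 0.917 − 0.712 = 0.205

0.205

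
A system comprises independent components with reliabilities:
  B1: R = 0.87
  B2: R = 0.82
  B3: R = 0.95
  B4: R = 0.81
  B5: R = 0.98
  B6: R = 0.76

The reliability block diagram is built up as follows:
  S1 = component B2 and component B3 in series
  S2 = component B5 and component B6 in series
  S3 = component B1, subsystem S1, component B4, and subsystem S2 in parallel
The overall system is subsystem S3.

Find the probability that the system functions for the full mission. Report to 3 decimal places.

0.999

Series (B2 and B3): 0.82000 × 0.95000 = 0.77900
Series (B5 and B6): 0.98000 × 0.76000 = 0.74480
Parallel (B1, [0.77900], B4, and [0.74480]): 1 − (1 − 0.87000)(1 − 0.77900)(1 − 0.81000)(1 − 0.74480) = 0.999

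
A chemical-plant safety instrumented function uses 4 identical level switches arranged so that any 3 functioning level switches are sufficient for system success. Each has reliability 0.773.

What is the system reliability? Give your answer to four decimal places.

0.7764

R = Σ_{i=3}^{4} C(4,i) p^i (1−p)^{4−i} with p = 0.773
C(4,3)·0.773^3·0.227^1 = 0.419396
C(4,4)·0.773^4·0.227^0 = 0.357041
Sum = 0.7764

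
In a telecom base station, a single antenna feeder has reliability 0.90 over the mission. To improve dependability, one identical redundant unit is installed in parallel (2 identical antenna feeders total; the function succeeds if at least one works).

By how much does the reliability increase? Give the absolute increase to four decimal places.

R_before = 0.90
R_after = 1 − (1 − 0.90)^2 = 0.9900
ΔR = 0.9900 − 0.90 = 0.0900

0.0900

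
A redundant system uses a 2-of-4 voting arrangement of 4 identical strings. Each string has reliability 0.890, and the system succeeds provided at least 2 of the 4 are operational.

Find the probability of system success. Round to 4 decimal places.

0.9951

R = Σ_{i=2}^{4} C(4,i) p^i (1−p)^{4−i} with p = 0.890
C(4,2)·0.890^2·0.110^2 = 0.057506
C(4,3)·0.890^3·0.110^1 = 0.310186
C(4,4)·0.890^4·0.110^0 = 0.627422
Sum = 0.9951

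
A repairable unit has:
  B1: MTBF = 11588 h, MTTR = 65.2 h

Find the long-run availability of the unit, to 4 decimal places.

A(B1) = MTBF/(MTBF+MTTR) = 11588/(11588+65.2) = 0.9944

0.9944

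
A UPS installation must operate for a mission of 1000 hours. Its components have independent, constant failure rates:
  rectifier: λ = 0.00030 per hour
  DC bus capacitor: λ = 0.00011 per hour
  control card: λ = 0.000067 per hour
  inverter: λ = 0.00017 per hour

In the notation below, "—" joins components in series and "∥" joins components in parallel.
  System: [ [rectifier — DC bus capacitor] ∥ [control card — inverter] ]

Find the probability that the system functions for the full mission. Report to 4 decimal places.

R(rectifier) = exp(−0.00030 × 1000) = 0.740818
R(DC bus capacitor) = exp(−0.00011 × 1000) = 0.895834
R(control card) = exp(−0.000067 × 1000) = 0.935195
R(inverter) = exp(−0.00017 × 1000) = 0.843665
Series (rectifier and DC bus capacitor): 0.740818 × 0.895834 = 0.663650
Series (control card and inverter): 0.935195 × 0.843665 = 0.788991
Parallel ([0.663650] and [0.788991]): 1 − (1 − 0.663650)(1 − 0.788991) = 0.9290

0.9290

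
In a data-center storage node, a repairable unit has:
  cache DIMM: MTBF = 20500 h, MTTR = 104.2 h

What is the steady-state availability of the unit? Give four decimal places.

A(cache DIMM) = MTBF/(MTBF+MTTR) = 20500/(20500+104.2) = 0.9949

0.9949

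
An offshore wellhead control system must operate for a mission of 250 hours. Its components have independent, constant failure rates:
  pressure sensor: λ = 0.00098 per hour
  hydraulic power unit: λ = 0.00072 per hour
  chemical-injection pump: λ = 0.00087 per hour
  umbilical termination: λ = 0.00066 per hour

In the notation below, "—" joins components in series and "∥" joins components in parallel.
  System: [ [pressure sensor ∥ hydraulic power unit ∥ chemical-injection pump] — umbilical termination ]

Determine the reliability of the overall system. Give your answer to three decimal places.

0.842

R(pressure sensor) = exp(−0.00098 × 250) = 0.78270
R(hydraulic power unit) = exp(−0.00072 × 250) = 0.83527
R(chemical-injection pump) = exp(−0.00087 × 250) = 0.80453
R(umbilical termination) = exp(−0.00066 × 250) = 0.84789
Parallel (pressure sensor, hydraulic power unit, and chemical-injection pump): 1 − (1 − 0.78270)(1 − 0.83527)(1 − 0.80453) = 0.99300
Series ([0.99300] and umbilical termination): 0.99300 × 0.84789 = 0.842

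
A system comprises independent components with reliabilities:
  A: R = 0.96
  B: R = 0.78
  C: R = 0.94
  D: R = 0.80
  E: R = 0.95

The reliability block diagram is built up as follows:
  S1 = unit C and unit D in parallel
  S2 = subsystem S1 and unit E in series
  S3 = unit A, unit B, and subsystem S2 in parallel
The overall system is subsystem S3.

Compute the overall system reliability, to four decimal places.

0.9995

Parallel (C and D): 1 − (1 − 0.940000)(1 − 0.800000) = 0.988000
Series ([0.988000] and E): 0.988000 × 0.950000 = 0.938600
Parallel (A, B, and [0.938600]): 1 − (1 − 0.960000)(1 − 0.780000)(1 − 0.938600) = 0.9995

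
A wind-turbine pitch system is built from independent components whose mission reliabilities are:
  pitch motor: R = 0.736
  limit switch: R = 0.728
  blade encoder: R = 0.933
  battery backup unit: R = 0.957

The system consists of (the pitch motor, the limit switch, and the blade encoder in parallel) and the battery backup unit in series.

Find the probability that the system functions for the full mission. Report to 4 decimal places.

0.9524

Parallel (pitch motor, limit switch, and blade encoder): 1 − (1 − 0.736000)(1 − 0.728000)(1 − 0.933000) = 0.995189
Series ([0.995189] and battery backup unit): 0.995189 × 0.957000 = 0.9524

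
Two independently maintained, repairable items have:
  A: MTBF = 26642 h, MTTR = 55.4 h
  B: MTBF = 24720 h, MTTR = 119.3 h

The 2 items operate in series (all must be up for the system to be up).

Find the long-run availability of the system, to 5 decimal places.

0.99313

A(A) = MTBF/(MTBF+MTTR) = 26642/(26642+55.4) = 0.997925
A(B) = MTBF/(MTBF+MTTR) = 24720/(24720+119.3) = 0.995197
Series availability: 0.997925 × 0.995197 = 0.99313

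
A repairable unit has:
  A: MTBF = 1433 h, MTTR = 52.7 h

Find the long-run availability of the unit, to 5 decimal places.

A(A) = MTBF/(MTBF+MTTR) = 1433/(1433+52.7) = 0.96453

0.96453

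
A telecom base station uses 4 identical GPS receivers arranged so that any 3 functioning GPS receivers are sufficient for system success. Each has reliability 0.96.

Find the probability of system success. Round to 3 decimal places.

R = Σ_{i=3}^{4} C(4,i) p^i (1−p)^{4−i} with p = 0.96
C(4,3)·0.96^3·0.04^1 = 0.14156
C(4,4)·0.96^4·0.04^0 = 0.84935
Sum = 0.991

0.991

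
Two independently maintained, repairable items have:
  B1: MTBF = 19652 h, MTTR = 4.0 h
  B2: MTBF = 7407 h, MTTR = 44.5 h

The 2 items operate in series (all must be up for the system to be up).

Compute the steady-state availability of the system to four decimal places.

A(B1) = MTBF/(MTBF+MTTR) = 19652/(19652+4.0) = 0.999796
A(B2) = MTBF/(MTBF+MTTR) = 7407/(7407+44.5) = 0.994028
Series availability: 0.999796 × 0.994028 = 0.9938

0.9938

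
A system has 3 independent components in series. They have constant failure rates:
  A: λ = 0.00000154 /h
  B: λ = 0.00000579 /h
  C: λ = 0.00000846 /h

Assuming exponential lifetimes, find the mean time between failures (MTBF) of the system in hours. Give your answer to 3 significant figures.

63300

Series of exponential components: λ_sys = Σ λ_i
λ_sys = 0.00000154 + 0.00000579 + 0.00000846 = 1.5790e-05 /h
MTBF = 1 / λ_sys = 63300 h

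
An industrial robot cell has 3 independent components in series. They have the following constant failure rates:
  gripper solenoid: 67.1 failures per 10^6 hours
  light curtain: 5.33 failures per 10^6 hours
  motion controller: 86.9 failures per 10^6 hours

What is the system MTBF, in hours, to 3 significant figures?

Series of exponential components: λ_sys = Σ λ_i
λ_sys = 0.0000671 + 0.00000533 + 0.0000869 = 1.5933e-04 /h
MTBF = 1 / λ_sys = 6280 h

6280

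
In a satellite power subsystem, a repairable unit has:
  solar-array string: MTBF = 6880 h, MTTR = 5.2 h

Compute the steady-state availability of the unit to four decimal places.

0.9992

A(solar-array string) = MTBF/(MTBF+MTTR) = 6880/(6880+5.2) = 0.9992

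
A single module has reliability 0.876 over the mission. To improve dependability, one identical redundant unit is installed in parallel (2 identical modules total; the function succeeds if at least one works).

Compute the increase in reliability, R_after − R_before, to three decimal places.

R_before = 0.876
R_after = 1 − (1 − 0.876)^2 = 0.985
ΔR = 0.985 − 0.876 = 0.109

0.109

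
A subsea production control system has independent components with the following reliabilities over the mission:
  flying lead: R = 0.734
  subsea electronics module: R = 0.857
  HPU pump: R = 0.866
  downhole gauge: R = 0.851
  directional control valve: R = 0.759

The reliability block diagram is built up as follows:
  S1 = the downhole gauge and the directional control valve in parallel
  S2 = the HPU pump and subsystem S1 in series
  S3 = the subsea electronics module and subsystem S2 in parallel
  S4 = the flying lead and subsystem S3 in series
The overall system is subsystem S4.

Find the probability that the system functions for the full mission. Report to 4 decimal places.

Parallel (downhole gauge and directional control valve): 1 − (1 − 0.851000)(1 − 0.759000) = 0.964091
Series (HPU pump and [0.964091]): 0.866000 × 0.964091 = 0.834903
Parallel (subsea electronics module and [0.834903]): 1 − (1 − 0.857000)(1 − 0.834903) = 0.976391
Series (flying lead and [0.976391]): 0.734000 × 0.976391 = 0.7167

0.7167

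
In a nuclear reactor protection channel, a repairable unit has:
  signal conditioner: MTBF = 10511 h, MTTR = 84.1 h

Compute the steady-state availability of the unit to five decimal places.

0.99206

A(signal conditioner) = MTBF/(MTBF+MTTR) = 10511/(10511+84.1) = 0.99206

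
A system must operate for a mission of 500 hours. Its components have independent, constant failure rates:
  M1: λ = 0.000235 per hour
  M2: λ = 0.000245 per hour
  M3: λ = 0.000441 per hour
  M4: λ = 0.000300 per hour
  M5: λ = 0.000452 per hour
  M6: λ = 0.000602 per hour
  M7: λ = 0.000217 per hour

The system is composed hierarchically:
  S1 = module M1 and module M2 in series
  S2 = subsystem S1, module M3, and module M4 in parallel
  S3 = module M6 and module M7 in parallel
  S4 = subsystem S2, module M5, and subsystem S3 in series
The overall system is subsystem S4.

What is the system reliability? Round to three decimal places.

R(M1) = exp(−0.000235 × 500) = 0.88914
R(M2) = exp(−0.000245 × 500) = 0.88471
R(M3) = exp(−0.000441 × 500) = 0.80212
R(M4) = exp(−0.000300 × 500) = 0.86071
R(M5) = exp(−0.000452 × 500) = 0.79772
R(M6) = exp(−0.000602 × 500) = 0.74008
R(M7) = exp(−0.000217 × 500) = 0.89718
Series (M1 and M2): 0.88914 × 0.88471 = 0.78663
Parallel ([0.78663], M3, and M4): 1 − (1 − 0.78663)(1 − 0.80212)(1 − 0.86071) = 0.99412
Parallel (M6 and M7): 1 − (1 − 0.74008)(1 − 0.89718) = 0.97328
Series ([0.99412], M5, and [0.97328]): 0.99412 × 0.79772 × 0.97328 = 0.772

0.772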